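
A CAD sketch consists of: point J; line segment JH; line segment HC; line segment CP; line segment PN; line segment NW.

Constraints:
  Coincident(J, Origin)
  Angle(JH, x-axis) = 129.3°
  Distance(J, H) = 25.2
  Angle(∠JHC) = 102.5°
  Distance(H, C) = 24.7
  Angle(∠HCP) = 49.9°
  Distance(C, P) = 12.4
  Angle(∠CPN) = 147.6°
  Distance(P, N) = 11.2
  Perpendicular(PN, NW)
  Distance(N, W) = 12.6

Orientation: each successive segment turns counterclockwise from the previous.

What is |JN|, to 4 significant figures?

16.43

J is at the origin; JH runs at 129.3° with length 25.2, so H = (-15.96, 19.50). ∠JHC = 102.5° gives HC at -153.2° from the x-axis; with |HC| = 24.7, C = (-38.01, 8.364). ∠HCP = 49.9° gives CP at -23.10° from the x-axis; with |CP| = 12.4, P = (-26.60, 3.499). ∠CPN = 147.6° gives PN at 9.300° from the x-axis; with |PN| = 11.2, N = (-15.55, 5.309). Then |JN| = |N − J| = 16.43.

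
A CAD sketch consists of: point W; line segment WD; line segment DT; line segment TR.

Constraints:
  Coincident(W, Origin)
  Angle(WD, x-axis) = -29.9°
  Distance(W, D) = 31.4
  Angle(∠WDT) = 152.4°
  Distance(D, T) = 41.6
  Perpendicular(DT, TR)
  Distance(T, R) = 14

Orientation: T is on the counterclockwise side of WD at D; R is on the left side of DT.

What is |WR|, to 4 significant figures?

69.43

W is at the origin; WD runs at -29.9° with length 31.4, so D = 31.4·(cos -29.9°, sin -29.9°) = (27.22, -15.65). ∠WDT = 152.4°, so DT runs at -29.9° + (180° − 152.4°) = -2.300° from the x-axis; with |DT| = 41.6, T = D + 41.6·(cos -2.300°, sin -2.300°) = (68.79, -17.32). DT is perpendicular to TR; with |TR| = 14.0 on the left of DT, R = T + 14.0·(0.04013, 0.9992) = (69.35, -3.333). Then |WR| = |R − W| = 69.43.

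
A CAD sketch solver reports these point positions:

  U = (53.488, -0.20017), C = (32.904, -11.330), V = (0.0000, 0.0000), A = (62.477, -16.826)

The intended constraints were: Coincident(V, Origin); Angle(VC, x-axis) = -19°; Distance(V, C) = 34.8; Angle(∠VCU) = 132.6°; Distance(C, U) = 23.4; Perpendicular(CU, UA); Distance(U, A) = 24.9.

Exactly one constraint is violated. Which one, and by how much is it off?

Distance(U, A) = 24.9 — off by 6.00.

V = (0.00, 0.00) ✓; VC at -19.00° ✓; |VC| = 34.80 ✓; ∠VCU = 132.6° ✓; |CU| = 23.40 ✓; ∠(CU, UA) = 90.00° ✓; |UA| = 18.90 ✗.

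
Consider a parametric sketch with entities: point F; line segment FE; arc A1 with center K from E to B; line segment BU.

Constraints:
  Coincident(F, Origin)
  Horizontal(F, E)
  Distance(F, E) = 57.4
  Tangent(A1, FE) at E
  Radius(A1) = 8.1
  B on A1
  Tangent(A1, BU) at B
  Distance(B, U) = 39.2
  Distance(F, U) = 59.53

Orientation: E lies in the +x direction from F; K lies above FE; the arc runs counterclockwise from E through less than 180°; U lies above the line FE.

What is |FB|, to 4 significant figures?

65.14

F is at the origin; F and E share the same y with |FE| = 57.4 and E on the +x side, so E = (57.40, 0.000). The tangent condition forces KE to be normal to FE, so K = E + (0, 8.1) = (57.40, 8.100). Since KB ⟂ BU (tangency), |KU| = √(8.1² + 39.2²) = 40.03 regardless of where B sits on A1. So U lies on both circle(F, 59.53) and circle(K, 40.03); the above-FE intersection is U = (39.96, 44.13). B is the foot of the tangent from U: B = (63.83, 13.03).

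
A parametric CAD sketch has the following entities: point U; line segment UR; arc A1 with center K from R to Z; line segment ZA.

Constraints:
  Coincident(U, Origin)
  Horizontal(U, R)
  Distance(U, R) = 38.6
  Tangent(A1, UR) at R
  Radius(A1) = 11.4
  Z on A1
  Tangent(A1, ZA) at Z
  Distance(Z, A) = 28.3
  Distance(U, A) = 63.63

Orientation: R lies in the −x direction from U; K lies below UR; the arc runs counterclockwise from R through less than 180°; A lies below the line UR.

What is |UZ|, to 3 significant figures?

51.3

U is at the origin; UR is horizontal with |UR| = 38.6 and R on the −x side, so R = (-38.6, 0.00). A1 meets UR tangentially, so KR is at right angles to UR, so K = R + (0, -11.4) = (-38.6, -11.4). Since KZ ⟂ ZA (tangency), |KA| = √(11.4² + 28.3²) = 30.5 regardless of where Z sits on A1. So A lies on both circle(U, 63.63) and circle(K, 30.5); the below-UR intersection is A = (-49.6, -39.9). Z is the foot of the tangent from A: Z = (-50.0, -11.6).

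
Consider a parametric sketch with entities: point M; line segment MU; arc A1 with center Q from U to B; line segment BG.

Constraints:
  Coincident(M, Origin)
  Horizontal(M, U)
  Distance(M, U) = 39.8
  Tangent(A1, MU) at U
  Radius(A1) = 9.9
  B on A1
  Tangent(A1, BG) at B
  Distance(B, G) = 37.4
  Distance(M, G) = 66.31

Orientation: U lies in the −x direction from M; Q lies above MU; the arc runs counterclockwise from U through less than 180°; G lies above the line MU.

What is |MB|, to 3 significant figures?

33.7

M is at the origin; M and U share the same y with |MU| = 39.8 and U on the −x side, so U = (-39.8, 0.00). A1 meets MU tangentially, so QU is at right angles to MU, so Q = U + (0, 9.9) = (-39.8, 9.90). Since QB ⟂ BG (tangency), |QG| = √(9.9² + 37.4²) = 38.7 regardless of where B sits on A1. So G lies on both circle(M, 66.31) and circle(Q, 38.7); the above-MU intersection is G = (-45.6, 48.2). B is the foot of the tangent from G: B = (-30.7, 13.8).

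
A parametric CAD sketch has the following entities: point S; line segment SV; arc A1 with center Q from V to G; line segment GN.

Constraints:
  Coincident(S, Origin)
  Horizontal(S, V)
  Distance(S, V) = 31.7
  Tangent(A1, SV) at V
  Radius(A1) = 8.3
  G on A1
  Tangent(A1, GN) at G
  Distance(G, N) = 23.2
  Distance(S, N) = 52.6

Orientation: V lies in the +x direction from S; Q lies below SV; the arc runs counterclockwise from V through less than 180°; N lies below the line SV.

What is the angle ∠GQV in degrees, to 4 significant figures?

137.3°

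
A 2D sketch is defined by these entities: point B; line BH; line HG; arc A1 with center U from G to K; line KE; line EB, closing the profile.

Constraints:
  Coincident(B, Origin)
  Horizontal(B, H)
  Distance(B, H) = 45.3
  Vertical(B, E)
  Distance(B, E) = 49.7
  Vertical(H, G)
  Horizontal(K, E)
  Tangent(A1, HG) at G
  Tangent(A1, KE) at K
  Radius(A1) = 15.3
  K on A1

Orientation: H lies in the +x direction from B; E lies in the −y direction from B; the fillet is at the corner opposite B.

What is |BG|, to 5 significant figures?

56.881

B is at the origin; BH is horizontal with |BH| = 45.3 and H on the +x side, so H = (45.300, 0.0000). B and E share the same x with |BE| = 49.7 and E on the −y side, so E = (0.0000, -49.700). The virtual corner opposite B is at (45.300, -49.700). The tangent condition forces UG to be normal to HG and tangency of A1 to KE means the radius UK is perpendicular to KE, with radius 15.3, so the center U sits 15.3 in from both sides at U = (30.000, -34.400). That places the tangent points at G = (45.300, -34.400) on HG and K = (30.000, -49.700) on KE. Then |BG| = |G − B| = 56.881.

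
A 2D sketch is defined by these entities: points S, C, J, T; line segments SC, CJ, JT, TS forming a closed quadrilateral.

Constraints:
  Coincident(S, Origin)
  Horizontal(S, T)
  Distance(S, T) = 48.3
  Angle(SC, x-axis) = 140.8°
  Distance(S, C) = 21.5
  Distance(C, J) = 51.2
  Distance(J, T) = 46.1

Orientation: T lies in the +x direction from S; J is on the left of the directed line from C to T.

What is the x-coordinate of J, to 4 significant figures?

26.74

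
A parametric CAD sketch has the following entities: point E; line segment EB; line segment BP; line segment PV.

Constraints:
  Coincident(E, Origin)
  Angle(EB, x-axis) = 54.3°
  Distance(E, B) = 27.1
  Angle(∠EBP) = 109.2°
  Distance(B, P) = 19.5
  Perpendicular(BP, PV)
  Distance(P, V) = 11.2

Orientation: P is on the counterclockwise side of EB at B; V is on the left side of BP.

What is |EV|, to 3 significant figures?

31.8

∠EBP = 109.2°, so BP runs at 54.3° + (180° − 109.2°) = 125° from the x-axis; with |BP| = 19.5, P = B + 19.5·(cos 125°, sin 125°) = (4.60, 38.0). BP is perpendicular to PV; with |PV| = 11.2 on the left of BP, V = P + 11.2·(-0.818, -0.575) = (-4.56, 31.5). Then |EV| = |V − E| = 31.8.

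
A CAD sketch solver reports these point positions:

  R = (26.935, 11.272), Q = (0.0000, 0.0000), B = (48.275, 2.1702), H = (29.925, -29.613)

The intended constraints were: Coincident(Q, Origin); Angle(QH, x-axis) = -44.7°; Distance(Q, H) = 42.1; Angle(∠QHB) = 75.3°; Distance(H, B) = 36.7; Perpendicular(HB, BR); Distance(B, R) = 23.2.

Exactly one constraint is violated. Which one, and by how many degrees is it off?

Perpendicular(HB, BR) — off by 6.90°.

Q = (0.00, 0.00) ✓; QH at -44.70° ✓; |QH| = 42.10 ✓; ∠QHB = 75.30° ✓; |HB| = 36.70 ✓; ∠(HB, BR) = 96.90° ✗; |BR| = 23.20 ✓.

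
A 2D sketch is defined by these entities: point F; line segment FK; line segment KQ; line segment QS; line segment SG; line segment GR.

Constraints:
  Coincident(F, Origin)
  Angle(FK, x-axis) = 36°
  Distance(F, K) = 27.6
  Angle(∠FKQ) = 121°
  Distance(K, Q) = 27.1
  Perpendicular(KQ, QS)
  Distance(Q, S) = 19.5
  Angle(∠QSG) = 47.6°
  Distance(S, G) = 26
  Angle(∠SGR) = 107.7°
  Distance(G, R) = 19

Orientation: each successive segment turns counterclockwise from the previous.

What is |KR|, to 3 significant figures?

22.0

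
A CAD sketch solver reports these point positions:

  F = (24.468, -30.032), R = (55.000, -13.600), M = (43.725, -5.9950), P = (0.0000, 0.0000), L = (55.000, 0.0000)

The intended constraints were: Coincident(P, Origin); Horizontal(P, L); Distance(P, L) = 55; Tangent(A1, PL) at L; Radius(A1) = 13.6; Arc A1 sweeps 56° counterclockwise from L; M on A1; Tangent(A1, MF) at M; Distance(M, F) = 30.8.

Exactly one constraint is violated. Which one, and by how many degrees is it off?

Tangent(A1, MF) at M — off by 4.70°.

P = (0.00, 0.00) ✓; P.y = 0.00, L.y = 0.00 ✓; |PL| = 55.00 ✓; ∠(RL, LP) = 90.00° ✓; |RL| = 13.60 ✓; bearing(R→M) − bearing(R→L) = 56.00° ✓; |RM| = 13.60 ✓; ∠(RM, MF) = 94.70° ✗; |MF| = 30.80 ✓.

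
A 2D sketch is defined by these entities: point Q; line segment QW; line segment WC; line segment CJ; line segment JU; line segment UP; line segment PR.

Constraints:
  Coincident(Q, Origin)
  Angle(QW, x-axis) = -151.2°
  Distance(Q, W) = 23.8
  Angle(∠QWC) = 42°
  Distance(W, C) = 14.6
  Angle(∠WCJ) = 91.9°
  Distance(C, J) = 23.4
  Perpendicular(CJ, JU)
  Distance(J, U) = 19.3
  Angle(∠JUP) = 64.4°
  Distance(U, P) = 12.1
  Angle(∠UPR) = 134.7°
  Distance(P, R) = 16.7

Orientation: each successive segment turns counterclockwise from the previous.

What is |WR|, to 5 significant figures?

17.947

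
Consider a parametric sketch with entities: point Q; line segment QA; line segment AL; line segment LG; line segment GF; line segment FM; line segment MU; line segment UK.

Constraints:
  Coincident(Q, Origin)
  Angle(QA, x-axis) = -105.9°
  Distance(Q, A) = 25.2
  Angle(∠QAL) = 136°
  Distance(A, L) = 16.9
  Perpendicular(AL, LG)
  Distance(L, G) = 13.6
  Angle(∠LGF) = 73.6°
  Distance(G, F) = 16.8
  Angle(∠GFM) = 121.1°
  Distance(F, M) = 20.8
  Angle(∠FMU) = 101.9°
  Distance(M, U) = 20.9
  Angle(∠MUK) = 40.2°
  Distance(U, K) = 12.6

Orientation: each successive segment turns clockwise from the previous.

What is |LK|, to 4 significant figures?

11.86

Q is at the origin; QA runs at -105.9° with length 25.2, so A = (-6.904, -24.24). ∠QAL = 136.0° gives AL at -149.9° from the x-axis; with |AL| = 16.9, L = (-21.52, -32.71). AL ⟂ LG, so LG runs at 120.1°; with |LG| = 13.6, G = (-28.35, -20.95). ∠LGF = 73.6° gives GF at 13.70° from the x-axis; with |GF| = 16.8, F = (-12.02, -16.97). ∠GFM = 121.1° gives FM at -45.20° from the x-axis; with |FM| = 20.8, M = (2.633, -31.73). ∠FMU = 101.9° gives MU at -123.3° from the x-axis; with |MU| = 20.9, U = (-8.842, -49.19). ∠MUK = 40.2° gives UK at 96.90° from the x-axis; with |UK| = 12.6, K = (-10.36, -36.69). Then |LK| = |K − L| = 11.86.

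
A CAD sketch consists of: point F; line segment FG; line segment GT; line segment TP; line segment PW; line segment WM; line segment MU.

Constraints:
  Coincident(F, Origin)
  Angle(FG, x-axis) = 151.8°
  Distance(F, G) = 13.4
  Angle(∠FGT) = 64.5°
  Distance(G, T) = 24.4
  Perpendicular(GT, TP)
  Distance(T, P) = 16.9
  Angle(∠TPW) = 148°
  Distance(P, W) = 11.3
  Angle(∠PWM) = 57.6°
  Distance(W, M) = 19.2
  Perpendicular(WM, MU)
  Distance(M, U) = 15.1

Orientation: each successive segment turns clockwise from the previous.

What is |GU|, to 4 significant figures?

23.88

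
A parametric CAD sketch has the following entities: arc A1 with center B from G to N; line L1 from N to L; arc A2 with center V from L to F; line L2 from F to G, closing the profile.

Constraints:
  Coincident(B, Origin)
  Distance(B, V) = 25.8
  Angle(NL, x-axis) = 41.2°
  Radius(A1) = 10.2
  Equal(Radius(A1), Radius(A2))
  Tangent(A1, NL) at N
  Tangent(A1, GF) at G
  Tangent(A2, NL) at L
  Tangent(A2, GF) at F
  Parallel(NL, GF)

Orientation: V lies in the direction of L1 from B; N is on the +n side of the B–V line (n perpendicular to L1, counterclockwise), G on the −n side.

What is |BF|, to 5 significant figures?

27.743

The slot axis is L1's direction at 41.2°, so u = (cos 41.2°, sin 41.2°) = (0.75241, 0.65869) and n = (−sin 41.2°, cos 41.2°) = (-0.65869, 0.75241). B is at the origin and V lies 25.8 along u from B, so V = 25.8·u = (19.412, 16.994). Tangency of A1 to both parallel lines with radius 10.2 puts N and G at B ± 10.2·n: N = (-6.7186, 7.6746), G = (6.7186, -7.6746). Equal radii place L and F the same way about V: L = V + 10.2·n = (12.694, 24.669), F = V − 10.2·n = (26.131, 9.3196). Then |BF| = |F − B| = 27.743.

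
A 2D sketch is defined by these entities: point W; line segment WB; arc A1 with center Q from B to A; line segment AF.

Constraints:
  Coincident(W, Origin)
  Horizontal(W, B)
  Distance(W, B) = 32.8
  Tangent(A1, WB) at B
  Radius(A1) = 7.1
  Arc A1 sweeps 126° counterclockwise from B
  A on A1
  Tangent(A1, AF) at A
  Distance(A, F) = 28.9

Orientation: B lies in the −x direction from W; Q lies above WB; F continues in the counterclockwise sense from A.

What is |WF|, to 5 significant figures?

56.042

W is at the origin; WB is horizontal with |WB| = 32.8 and B on the −x side, so B = (-32.800, 0.0000). Tangency of A1 to WB means the radius QB is perpendicular to WB, so Q = B + (0, 7.1) = (-32.800, 7.1000). On A1, B sits at bearing -90° from Q; a 126° counterclockwise sweep puts A at bearing 36°, so A = Q + 7.1·(cos 36°, sin 36°) = (-27.056, 11.273). A1 meets AF tangentially, so QA is at right angles to AF, so AF runs along (−sin 36°, cos 36°); with |AF| = 28.9, F = (-44.043, 34.654). Then |WF| = |F − W| = 56.042.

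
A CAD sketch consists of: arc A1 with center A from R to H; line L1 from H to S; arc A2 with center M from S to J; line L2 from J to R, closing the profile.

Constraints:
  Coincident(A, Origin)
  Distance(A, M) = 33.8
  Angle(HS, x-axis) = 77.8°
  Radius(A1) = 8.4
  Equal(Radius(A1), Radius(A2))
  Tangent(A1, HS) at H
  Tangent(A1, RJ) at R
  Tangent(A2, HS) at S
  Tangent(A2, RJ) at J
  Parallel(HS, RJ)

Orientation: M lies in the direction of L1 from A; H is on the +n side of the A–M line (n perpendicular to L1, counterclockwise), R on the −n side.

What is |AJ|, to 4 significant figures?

34.83

The slot axis is L1's direction at 77.8°, so u = (cos 77.8°, sin 77.8°) = (0.2113, 0.9774) and n = (−sin 77.8°, cos 77.8°) = (-0.9774, 0.2113). A is at the origin and M lies 33.8 along u from A, so M = 33.8·u = (7.143, 33.04). Tangency of A1 to both parallel lines with radius 8.4 puts H and R at A ± 8.4·n: H = (-8.210, 1.775), R = (8.210, -1.775). Equal radii place S and J the same way about M: S = M + 8.4·n = (-1.068, 34.81), J = M − 8.4·n = (15.35, 31.26). Then |AJ| = |J − A| = 34.83.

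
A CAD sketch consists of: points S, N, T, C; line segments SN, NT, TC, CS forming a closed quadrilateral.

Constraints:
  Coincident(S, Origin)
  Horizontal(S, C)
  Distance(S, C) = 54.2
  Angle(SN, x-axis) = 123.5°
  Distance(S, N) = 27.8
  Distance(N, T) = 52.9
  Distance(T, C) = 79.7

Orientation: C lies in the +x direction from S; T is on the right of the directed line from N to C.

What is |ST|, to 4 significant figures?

35.57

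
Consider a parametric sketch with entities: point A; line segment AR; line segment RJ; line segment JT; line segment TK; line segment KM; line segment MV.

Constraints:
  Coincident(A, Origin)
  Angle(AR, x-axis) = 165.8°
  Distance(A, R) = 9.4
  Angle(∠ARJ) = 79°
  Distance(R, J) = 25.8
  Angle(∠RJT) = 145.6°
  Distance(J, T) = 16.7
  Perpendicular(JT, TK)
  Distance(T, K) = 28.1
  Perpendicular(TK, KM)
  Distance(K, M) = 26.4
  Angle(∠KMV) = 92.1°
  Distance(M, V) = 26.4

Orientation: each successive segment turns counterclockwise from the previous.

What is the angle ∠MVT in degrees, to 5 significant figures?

91.491°

TK is perpendicular to KM, so KM runs at 121.20°; with |KM| = 26.4, M = (8.4579, -0.60029). ∠KMV = 92.1° gives MV at -150.90° from the x-axis; with |MV| = 26.4, V = (-14.610, -13.440). Then cos ∠MVT = VM·VT / (|VM||VT|), giving 91.491°.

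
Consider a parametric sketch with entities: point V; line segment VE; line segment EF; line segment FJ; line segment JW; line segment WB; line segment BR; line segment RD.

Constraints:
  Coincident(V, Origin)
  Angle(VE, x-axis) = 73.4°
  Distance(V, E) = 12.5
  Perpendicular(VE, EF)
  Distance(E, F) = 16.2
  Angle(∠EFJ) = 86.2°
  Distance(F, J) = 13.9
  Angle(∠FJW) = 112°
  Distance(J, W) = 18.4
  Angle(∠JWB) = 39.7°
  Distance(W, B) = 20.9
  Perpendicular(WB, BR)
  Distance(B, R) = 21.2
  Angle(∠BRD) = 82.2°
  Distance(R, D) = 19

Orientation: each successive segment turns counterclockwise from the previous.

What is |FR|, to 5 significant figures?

16.952

V is at the origin; VE runs at 73.4° with length 12.5, so E = (3.5711, 11.979). VE is perpendicular to EF, so EF runs at 163.40°; with |EF| = 16.2, F = (-11.954, 16.607). ∠EFJ = 86.2° gives FJ at -102.80° from the x-axis; with |FJ| = 13.9, J = (-15.033, 3.0526). ∠FJW = 112.0° gives JW at -34.800° from the x-axis; with |JW| = 18.4, W = (0.075900, -7.4485). ∠JWB = 39.7° gives WB at 105.50° from the x-axis; with |WB| = 20.9, B = (-5.5094, 12.691). The perpendicularity gives BR at right angles to WB, so BR runs at -164.50°; with |BR| = 21.2, R = (-25.938, 7.0259). Then |FR| = |R − F| = 16.952.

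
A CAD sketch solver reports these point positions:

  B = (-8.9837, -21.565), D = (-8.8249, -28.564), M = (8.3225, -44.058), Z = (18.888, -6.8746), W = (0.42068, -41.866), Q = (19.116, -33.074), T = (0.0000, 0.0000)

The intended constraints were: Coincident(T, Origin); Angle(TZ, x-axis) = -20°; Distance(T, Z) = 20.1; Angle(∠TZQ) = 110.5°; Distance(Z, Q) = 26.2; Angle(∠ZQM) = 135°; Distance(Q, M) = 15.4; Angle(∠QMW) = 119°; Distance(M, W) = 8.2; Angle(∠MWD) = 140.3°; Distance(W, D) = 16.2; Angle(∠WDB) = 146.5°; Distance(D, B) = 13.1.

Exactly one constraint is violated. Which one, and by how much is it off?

Distance(D, B) = 13.1 — off by 6.10.

T = (0.00, 0.00) ✓; TZ at -20.00° ✓; |TZ| = 20.10 ✓; ∠TZQ = 110.5° ✓; |ZQ| = 26.20 ✓; ∠ZQM = 135.0° ✓; |QM| = 15.40 ✓; ∠QMW = 119.0° ✓; |MW| = 8.200 ✓; ∠MWD = 140.3° ✓; |WD| = 16.20 ✓; ∠WDB = 146.5° ✓; |DB| = 7.001 ✗.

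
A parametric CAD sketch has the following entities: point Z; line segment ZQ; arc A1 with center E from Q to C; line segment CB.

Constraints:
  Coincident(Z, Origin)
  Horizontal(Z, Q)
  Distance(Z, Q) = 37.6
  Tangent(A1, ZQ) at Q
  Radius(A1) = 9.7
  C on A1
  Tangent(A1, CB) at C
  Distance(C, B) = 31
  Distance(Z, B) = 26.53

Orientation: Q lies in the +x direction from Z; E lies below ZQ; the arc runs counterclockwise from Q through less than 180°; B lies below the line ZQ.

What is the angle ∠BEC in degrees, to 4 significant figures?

72.62°

Checks: Z = (0.00, 0.00) ✓; |EC| = 9.700 ✓; ∠(EC, CB) = 90.00° ✓; |CB| = 31.00 ✓; |ZB| = 26.53 ✓.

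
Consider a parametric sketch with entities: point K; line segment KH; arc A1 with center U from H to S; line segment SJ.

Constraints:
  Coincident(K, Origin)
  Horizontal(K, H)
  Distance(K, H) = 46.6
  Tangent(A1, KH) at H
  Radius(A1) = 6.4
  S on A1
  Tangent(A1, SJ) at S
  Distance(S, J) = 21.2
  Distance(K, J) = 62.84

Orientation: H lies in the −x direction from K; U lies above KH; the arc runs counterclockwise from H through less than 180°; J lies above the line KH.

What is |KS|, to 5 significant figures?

43.539

K is at the origin; KH is horizontal with |KH| = 46.6 and H on the −x side, so H = (-46.600, 0.0000). Since A1 is tangent to KH there, UH ⟂ KH, so U = H + (0, 6.4) = (-46.600, 6.4000). Since US ⟂ SJ (tangency), |UJ| = √(6.4² + 21.2²) = 22.145 regardless of where S sits on A1. So J lies on both circle(K, 62.84) and circle(U, 22.145); the above-KH intersection is J = (-57.306, 25.785). S is the foot of the tangent from J: S = (-42.131, 10.981).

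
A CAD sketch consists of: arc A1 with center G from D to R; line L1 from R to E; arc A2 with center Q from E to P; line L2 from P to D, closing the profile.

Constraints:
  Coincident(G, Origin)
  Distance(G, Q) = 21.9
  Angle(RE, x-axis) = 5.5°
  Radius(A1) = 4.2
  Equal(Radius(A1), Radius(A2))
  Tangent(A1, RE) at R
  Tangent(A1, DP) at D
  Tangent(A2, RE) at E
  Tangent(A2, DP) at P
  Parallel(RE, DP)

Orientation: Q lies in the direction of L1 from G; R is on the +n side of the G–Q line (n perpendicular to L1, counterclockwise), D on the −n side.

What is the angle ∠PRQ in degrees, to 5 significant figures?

10.128°

The slot axis is L1's direction at 5.5°, so u = (cos 5.5°, sin 5.5°) = (0.99540, 0.095846) and n = (−sin 5.5°, cos 5.5°) = (-0.095846, 0.99540). G is at the origin and Q lies 21.9 along u from G, so Q = 21.9·u = (21.799, 2.0990). Tangency of A1 to both parallel lines with radius 4.2 puts R and D at G ± 4.2·n: R = (-0.40255, 4.1807), D = (0.40255, -4.1807). Equal radii place E and P the same way about Q: E = Q + 4.2·n = (21.397, 6.2797), P = Q − 4.2·n = (22.202, -2.0816). Then cos ∠PRQ = RP·RQ / (|RP||RQ|), giving 10.128°.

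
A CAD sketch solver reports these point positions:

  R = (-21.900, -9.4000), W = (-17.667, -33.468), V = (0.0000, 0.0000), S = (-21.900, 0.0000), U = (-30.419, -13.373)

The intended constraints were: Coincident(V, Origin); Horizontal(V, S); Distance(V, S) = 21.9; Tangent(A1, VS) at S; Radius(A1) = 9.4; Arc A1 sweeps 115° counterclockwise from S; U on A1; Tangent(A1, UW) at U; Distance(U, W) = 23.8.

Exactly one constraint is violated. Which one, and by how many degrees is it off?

Tangent(A1, UW) at U — off by 7.40°.

V = (0.00, 0.00) ✓; V.y = 0.00, S.y = 0.00 ✓; |VS| = 21.90 ✓; ∠(RS, SV) = 90.00° ✓; |RS| = 9.400 ✓; bearing(R→U) − bearing(R→S) = 115.0° ✓; |RU| = 9.400 ✓; ∠(RU, UW) = 82.60° ✗; |UW| = 23.80 ✓.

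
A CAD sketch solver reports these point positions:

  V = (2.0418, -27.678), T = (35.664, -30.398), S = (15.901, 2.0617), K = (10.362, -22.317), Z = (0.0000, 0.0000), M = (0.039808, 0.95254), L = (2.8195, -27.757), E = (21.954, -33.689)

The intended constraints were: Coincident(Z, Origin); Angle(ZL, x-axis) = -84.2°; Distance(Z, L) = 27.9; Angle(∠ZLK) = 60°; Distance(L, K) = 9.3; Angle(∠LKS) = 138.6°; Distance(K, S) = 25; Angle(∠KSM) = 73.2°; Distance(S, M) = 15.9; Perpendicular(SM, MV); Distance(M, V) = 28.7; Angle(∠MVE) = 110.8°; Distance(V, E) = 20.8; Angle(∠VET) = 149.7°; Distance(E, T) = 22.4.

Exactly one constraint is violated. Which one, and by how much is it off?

Distance(E, T) = 22.4 — off by 8.30.

Z = (0.00, 0.00) ✓; ZL at -84.20° ✓; |ZL| = 27.90 ✓; ∠ZLK = 60.00° ✓; |LK| = 9.300 ✓; ∠LKS = 138.6° ✓; |KS| = 25.00 ✓; ∠KSM = 73.20° ✓; |SM| = 15.90 ✓; ∠(SM, MV) = 90.00° ✓; |MV| = 28.70 ✓; ∠MVE = 110.8° ✓; |VE| = 20.80 ✓; ∠VET = 149.7° ✓; |ET| = 14.10 ✗.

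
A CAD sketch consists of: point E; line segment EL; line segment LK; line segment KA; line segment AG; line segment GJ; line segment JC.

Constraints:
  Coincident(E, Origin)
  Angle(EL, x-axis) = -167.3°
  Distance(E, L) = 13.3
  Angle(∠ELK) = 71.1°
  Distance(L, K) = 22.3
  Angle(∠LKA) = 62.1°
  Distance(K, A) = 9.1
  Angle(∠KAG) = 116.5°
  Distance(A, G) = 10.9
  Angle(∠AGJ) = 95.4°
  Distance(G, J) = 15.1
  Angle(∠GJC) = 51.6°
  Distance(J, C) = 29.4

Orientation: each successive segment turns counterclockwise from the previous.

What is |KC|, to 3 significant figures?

12.3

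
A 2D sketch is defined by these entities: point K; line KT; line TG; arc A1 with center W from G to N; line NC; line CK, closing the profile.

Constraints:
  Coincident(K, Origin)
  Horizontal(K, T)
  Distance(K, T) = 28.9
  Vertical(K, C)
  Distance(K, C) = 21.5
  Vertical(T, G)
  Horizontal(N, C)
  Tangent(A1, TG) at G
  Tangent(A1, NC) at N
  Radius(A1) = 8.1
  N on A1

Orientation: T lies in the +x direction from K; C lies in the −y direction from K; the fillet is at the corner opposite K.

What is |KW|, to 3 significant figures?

24.7

K and C share the same x with |KC| = 21.5 and C on the −y side, so C = (0.00, -21.5). The virtual corner opposite K is at (28.9, -21.5). The tangent condition forces WG to be normal to TG and the tangent condition forces WN to be normal to NC, with radius 8.1, so the center W sits 8.1 in from both sides at W = (20.8, -13.4). Then |KW| = |W − K| = 24.7.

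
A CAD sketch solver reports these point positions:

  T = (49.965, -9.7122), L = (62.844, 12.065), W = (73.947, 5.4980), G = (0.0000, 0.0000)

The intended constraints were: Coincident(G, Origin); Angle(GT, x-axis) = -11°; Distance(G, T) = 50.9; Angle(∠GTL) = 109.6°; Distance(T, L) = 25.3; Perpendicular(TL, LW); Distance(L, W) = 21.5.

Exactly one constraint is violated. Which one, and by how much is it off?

Distance(L, W) = 21.5 — off by 8.60.

G = (0.00, 0.00) ✓; GT at -11.00° ✓; |GT| = 50.90 ✓; ∠GTL = 109.6° ✓; |TL| = 25.30 ✓; ∠(TL, LW) = 90.00° ✓; |LW| = 12.90 ✗.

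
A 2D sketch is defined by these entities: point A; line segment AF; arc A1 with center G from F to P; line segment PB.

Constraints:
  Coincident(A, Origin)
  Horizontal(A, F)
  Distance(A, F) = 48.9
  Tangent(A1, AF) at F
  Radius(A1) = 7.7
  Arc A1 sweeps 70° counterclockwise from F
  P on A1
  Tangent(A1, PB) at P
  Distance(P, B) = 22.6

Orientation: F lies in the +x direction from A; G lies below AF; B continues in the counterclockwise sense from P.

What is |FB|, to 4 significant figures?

30.26

On A1, F sits at bearing 90° from G; a 70° counterclockwise sweep puts P at bearing 160°, so P = G + 7.7·(cos 160°, sin 160°) = (41.66, -5.066). Since A1 is tangent to PB there, GP ⟂ PB, so PB runs along (−sin 160°, cos 160°); with |PB| = 22.6, B = (33.93, -26.30). Then |FB| = |B − F| = 30.26.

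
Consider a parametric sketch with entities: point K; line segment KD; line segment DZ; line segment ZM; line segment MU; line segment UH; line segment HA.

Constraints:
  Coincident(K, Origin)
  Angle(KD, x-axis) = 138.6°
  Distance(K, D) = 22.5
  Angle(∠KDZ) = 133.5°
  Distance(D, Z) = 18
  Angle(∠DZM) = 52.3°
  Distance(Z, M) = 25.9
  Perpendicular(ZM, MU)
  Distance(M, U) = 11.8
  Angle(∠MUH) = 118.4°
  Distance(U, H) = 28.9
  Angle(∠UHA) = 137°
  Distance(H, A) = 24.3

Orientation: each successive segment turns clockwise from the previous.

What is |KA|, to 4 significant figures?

56.50

K is at the origin; KD runs at 138.6° with length 22.5, so D = (-16.88, 14.88). ∠KDZ = 133.5° gives DZ at 92.10° from the x-axis; with |DZ| = 18.0, Z = (-17.54, 32.87). ∠DZM = 52.3° gives ZM at -35.60° from the x-axis; with |ZM| = 25.9, M = (3.522, 17.79). The perpendicularity gives MU at right angles to ZM, so MU runs at -125.6°; with |MU| = 11.8, U = (-3.347, 8.196). ∠MUH = 118.4° gives UH at 172.8° from the x-axis; with |UH| = 28.9, H = (-32.02, 11.82). ∠UHA = 137.0° gives HA at 129.8° from the x-axis; with |HA| = 24.3, A = (-47.57, 30.49). Then |KA| = |A − K| = 56.50.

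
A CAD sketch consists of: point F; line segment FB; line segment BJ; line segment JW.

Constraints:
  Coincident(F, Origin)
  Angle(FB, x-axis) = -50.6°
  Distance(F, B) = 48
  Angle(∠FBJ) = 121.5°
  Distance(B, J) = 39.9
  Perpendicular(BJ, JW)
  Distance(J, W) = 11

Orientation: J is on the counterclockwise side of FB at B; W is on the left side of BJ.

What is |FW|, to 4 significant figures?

71.54

∠FBJ = 121.5°, so BJ runs at -50.6° + (180° − 121.5°) = 7.900° from the x-axis; with |BJ| = 39.9, J = B + 39.9·(cos 7.900°, sin 7.900°) = (69.99, -31.61). BJ ⟂ JW; with |JW| = 11.0 on the left of BJ, W = J + 11.0·(-0.1374, 0.9905) = (68.48, -20.71). Then |FW| = |W − F| = 71.54.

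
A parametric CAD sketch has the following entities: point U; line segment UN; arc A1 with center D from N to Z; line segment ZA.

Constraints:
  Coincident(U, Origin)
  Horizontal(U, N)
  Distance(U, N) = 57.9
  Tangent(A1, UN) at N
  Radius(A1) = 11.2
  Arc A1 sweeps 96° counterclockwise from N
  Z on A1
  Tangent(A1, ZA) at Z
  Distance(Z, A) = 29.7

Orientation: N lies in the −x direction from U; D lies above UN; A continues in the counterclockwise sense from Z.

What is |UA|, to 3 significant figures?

65.1

U is at the origin; U and N share the same y with |UN| = 57.9 and N on the −x side, so N = (-57.9, 0.00). Tangency of A1 to UN means the radius DN is perpendicular to UN, so D = N + (0, 11.2) = (-57.9, 11.2). On A1, N sits at bearing -90° from D; a 96° counterclockwise sweep puts Z at bearing 6°, so Z = D + 11.2·(cos 6°, sin 6°) = (-46.8, 12.4). Since A1 is tangent to ZA there, DZ ⟂ ZA, so ZA runs along (−sin 6°, cos 6°); with |ZA| = 29.7, A = (-49.9, 41.9). Then |UA| = |A − U| = 65.1.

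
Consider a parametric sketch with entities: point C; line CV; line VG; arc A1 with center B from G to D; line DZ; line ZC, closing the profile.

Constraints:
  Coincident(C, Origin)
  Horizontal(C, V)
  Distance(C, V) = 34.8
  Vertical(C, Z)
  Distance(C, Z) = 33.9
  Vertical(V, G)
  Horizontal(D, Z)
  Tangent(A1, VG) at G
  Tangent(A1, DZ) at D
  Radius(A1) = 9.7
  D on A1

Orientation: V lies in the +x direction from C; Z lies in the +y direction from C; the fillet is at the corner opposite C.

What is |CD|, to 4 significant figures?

42.18

C is at the origin; C and V share the same y with |CV| = 34.8 and V on the +x side, so V = (34.80, 0.000). C and Z share the same x with |CZ| = 33.9 and Z on the +y side, so Z = (0.000, 33.90). The virtual corner opposite C is at (34.80, 33.90). Tangency of A1 to VG means the radius BG is perpendicular to VG and tangency of A1 to DZ means the radius BD is perpendicular to DZ, with radius 9.7, so the center B sits 9.7 in from both sides at B = (25.10, 24.20). That places the tangent points at G = (34.80, 24.20) on VG and D = (25.10, 33.90) on DZ. Then |CD| = |D − C| = 42.18.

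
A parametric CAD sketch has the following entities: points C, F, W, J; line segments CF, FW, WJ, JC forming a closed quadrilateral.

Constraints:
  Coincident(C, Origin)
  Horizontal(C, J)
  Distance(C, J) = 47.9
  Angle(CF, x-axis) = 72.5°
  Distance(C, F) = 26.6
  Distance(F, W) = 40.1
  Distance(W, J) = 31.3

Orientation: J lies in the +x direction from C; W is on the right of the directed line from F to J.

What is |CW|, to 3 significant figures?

23.4

C is at the origin; CJ is horizontal with |CJ| = 47.9 and J in +x, so J = (47.9, 0). CF runs at 72.5° with |CF| = 26.6, so F = (8.00, 25.4). W is determined by |FW| = 40.1 and |WJ| = 31.3 together: it lies at the intersection of circle(F, 40.1) and circle(J, 31.3). With |FJ| = 47.3, the foot of the radical line on FJ is 30.3 from F and the perpendicular offset is √(40.1² − 30.3²) = 26.3. Taking the right-of-FJ solution: W = (19.5, -13.1).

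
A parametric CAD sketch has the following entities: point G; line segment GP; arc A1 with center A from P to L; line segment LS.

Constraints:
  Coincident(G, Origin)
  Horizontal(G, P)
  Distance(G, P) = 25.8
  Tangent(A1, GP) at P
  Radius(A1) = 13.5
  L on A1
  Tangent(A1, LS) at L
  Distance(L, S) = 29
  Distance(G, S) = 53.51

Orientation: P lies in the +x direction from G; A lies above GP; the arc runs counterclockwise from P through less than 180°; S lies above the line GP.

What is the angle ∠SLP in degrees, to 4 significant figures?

124.8°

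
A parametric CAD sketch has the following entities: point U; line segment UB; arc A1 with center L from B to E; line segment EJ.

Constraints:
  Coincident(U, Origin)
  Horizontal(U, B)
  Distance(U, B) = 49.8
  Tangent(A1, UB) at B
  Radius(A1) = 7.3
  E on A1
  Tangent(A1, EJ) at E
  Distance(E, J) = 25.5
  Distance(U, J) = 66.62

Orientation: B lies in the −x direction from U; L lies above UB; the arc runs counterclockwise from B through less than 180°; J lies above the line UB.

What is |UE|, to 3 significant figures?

45.2

U is at the origin; UB is horizontal with |UB| = 49.8 and B on the −x side, so B = (-49.8, 0.00). Tangency of A1 to UB means the radius LB is perpendicular to UB, so L = B + (0, 7.3) = (-49.8, 7.30). Since LE ⟂ EJ (tangency), |LJ| = √(7.3² + 25.5²) = 26.5 regardless of where E sits on A1. So J lies on both circle(U, 66.62) and circle(L, 26.5); the above-UB intersection is J = (-58.2, 32.5). E is the foot of the tangent from J: E = (-43.8, 11.4).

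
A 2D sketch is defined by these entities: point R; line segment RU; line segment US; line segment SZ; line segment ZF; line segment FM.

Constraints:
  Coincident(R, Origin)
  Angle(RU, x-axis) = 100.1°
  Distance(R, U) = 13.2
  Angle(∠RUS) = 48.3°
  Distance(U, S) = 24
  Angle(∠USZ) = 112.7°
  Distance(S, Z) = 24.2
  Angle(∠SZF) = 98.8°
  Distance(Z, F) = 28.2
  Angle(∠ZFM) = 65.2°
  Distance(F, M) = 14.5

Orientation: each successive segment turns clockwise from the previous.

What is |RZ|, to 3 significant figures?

27.5

∠RUS = 48.3° gives US at -31.6° from the x-axis; with |US| = 24.0, S = (18.1, 0.420). ∠USZ = 112.7° gives SZ at -98.9° from the x-axis; with |SZ| = 24.2, Z = (14.4, -23.5). Then |RZ| = |Z − R| = 27.5.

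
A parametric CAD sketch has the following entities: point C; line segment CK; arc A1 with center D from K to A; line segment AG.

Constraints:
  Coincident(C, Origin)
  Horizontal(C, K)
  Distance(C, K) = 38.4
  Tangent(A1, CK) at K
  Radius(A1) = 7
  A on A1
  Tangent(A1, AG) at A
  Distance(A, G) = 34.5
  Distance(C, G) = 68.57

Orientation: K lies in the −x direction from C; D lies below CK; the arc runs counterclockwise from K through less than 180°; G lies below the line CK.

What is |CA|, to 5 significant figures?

45.041

Checks: ∠(DK, KC) = 90.00° ✓; |DK| = 7.000 ✓; |DA| = 7.000 ✓; ∠(DA, AG) = 90.00° ✓; |AG| = 34.50 ✓; |CG| = 68.57 ✓.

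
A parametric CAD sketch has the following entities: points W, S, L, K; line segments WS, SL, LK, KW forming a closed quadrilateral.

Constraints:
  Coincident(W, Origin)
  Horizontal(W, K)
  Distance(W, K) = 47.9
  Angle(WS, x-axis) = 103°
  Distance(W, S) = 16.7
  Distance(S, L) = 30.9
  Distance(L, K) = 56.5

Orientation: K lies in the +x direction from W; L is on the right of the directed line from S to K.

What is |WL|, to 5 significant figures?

15.966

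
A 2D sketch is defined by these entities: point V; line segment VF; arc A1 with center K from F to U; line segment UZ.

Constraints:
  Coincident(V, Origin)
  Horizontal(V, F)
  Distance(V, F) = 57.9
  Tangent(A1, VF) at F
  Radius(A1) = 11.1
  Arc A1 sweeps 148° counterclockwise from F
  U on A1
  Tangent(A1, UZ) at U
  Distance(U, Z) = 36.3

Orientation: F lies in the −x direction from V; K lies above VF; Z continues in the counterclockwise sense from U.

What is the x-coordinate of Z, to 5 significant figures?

-82.802

On A1, F sits at bearing -90° from K; a 148° counterclockwise sweep puts U at bearing 58°, so U = K + 11.1·(cos 58°, sin 58°) = (-52.018, 20.513). A1 meets UZ tangentially, so KU is at right angles to UZ, so UZ runs along (−sin 58°, cos 58°); with |UZ| = 36.3, Z = (-82.802, 39.749). So Z.x = -82.802.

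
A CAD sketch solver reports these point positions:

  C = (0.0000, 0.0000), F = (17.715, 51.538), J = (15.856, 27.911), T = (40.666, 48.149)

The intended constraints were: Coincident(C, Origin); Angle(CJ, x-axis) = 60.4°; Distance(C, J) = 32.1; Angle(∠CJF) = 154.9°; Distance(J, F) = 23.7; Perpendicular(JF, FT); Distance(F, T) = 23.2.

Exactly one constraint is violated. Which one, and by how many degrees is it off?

Perpendicular(JF, FT) — off by 3.90°.

C = (0.00, 0.00) ✓; CJ at 60.40° ✓; |CJ| = 32.10 ✓; ∠CJF = 154.9° ✓; |JF| = 23.70 ✓; ∠(JF, FT) = 93.90° ✗; |FT| = 23.20 ✓.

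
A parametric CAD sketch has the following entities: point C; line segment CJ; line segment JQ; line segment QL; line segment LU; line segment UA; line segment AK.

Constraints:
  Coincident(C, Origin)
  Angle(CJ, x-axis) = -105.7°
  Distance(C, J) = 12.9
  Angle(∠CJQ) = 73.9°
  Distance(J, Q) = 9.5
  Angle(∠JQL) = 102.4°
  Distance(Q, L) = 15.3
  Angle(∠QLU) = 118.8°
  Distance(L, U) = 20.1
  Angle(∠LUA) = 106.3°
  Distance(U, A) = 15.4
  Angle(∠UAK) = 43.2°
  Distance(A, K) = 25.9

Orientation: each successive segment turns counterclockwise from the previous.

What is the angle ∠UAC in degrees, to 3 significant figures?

54.2°

∠QLU = 118.8° gives LU at 139° from the x-axis; with |LU| = 20.1, U = (-6.03, 15.7). ∠LUA = 106.3° gives UA at -147° from the x-axis; with |UA| = 15.4, A = (-19.0, 7.38). Then cos ∠UAC = AU·AC / (|AU||AC|), giving 54.2°.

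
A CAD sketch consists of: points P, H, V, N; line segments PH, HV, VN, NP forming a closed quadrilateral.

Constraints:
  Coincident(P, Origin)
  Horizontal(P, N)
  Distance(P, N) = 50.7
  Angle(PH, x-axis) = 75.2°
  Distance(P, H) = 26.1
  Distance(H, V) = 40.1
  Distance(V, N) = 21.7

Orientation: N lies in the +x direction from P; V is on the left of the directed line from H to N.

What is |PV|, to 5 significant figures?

51.215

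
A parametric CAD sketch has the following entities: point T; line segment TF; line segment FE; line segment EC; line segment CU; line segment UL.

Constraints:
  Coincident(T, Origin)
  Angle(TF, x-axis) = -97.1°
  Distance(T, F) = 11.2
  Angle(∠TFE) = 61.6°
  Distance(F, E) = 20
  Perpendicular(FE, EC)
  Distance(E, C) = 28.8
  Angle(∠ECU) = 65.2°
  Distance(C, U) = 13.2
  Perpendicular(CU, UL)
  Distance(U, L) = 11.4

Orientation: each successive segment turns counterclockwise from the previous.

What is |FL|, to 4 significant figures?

18.18

T is at the origin; TF runs at -97.1° with length 11.2, so F = (-1.384, -11.11). ∠TFE = 61.6° gives FE at 21.30° from the x-axis; with |FE| = 20.0, E = (17.25, -3.849). The perpendicularity gives EC at right angles to FE, so EC runs at 111.3°; with |EC| = 28.8, C = (6.788, 22.98). ∠ECU = 65.2° gives CU at -133.9° from the x-axis; with |CU| = 13.2, U = (-2.365, 13.47). CU is perpendicular to UL, so UL runs at -43.90°; with |UL| = 11.4, L = (5.849, 5.568). Then |FL| = |L − F| = 18.18.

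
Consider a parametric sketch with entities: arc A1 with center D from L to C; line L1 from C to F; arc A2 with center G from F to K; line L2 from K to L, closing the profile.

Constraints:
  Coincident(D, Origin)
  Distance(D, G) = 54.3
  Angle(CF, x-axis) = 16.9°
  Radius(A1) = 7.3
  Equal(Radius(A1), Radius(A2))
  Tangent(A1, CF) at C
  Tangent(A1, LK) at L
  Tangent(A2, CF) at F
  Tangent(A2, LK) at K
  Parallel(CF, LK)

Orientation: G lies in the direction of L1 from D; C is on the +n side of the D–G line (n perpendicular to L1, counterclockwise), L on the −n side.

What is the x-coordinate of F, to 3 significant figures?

49.8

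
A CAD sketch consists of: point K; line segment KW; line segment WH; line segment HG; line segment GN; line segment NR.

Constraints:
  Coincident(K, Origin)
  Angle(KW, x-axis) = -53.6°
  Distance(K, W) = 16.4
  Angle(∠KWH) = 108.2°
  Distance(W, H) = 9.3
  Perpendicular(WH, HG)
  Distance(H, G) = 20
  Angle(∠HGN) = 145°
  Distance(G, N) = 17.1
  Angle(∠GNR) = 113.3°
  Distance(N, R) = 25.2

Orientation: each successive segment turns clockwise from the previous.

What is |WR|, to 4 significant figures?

38.33

∠HGN = 145.0° gives GN at 109.6° from the x-axis; with |GN| = 17.1, N = (-17.69, 6.914). ∠GNR = 113.3° gives NR at 42.90° from the x-axis; with |NR| = 25.2, R = (0.7661, 24.07). Then |WR| = |R − W| = 38.33.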